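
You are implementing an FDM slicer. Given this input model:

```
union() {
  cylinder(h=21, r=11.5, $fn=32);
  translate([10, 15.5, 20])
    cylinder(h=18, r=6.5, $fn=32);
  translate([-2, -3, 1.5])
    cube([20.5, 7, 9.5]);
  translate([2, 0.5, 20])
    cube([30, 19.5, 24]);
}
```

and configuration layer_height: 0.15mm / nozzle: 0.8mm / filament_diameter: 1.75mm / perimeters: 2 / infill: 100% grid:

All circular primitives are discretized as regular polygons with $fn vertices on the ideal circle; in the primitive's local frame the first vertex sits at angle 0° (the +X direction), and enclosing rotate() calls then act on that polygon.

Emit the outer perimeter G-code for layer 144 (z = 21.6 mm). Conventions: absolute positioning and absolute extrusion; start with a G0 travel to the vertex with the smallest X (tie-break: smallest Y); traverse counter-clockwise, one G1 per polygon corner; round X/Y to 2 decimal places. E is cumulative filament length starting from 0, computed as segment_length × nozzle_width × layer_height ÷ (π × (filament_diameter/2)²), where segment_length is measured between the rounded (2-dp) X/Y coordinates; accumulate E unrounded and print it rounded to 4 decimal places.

G0 X2.00 Y0.50 Z21.60
G1 X32.00 Y0.50 E1.4967
G1 X32.00 Y20.00 E2.4696
G1 X14.68 Y20.00 E3.3337
G1 X14.60 Y20.10 E3.3401
G1 X13.61 Y20.90 E3.4036
G1 X12.49 Y21.51 E3.4672
G1 X11.27 Y21.88 E3.5308
G1 X10.00 Y22.00 E3.5944
G1 X8.73 Y21.88 E3.6581
G1 X7.51 Y21.51 E3.7217
G1 X6.39 Y20.90 E3.7853
G1 X5.40 Y20.10 E3.8488
G1 X5.32 Y20.00 E3.8552
G1 X2.00 Y20.00 E4.0208
G1 X2.00 Y0.50 E4.9937

At z = 21.6 mm: the cylinder is not intersected at this z (z outside [0, 21]); the r=6.5 cylinder at (10, 15.5) contributes a regular 32-gon of circumradius 6.5; the cube at (-2, -3) is not intersected at this z (z outside [1.5, 11]); the cube at (2, 0.5) (footprint 30×19.5) is included at this height; Combining (union): the regions partially overlap (shared area 119.14 mm²), so overlapping operands fuse into one piece — 1 connected region. The outline is a single polygon with 15 vertices. Extrusion per mm of travel: 0.8 × 0.15 / (π × 0.875²) = 0.049890. Accumulating E over each segment gives final E = 4.9937.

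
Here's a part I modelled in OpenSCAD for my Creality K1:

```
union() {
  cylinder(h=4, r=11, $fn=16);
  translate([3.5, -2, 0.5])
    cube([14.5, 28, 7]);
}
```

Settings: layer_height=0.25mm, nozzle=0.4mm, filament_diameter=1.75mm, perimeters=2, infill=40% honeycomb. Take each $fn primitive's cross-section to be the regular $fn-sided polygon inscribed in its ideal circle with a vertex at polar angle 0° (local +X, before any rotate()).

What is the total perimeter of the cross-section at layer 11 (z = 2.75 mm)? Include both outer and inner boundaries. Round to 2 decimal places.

At z = 2.75 mm: the cylinder: section is a regular 16-gon, circumradius r=11 (perimeter = 2·16·11.000·sin(180°/16) = 68.67 mm); the 14.5×28 cube at (3.5, -2) contributes its full rectangle (perimeter 85.00 mm); Merging all regions: the regions partially overlap (shared area 69.93 mm²), so the edge portions inside another operand are dropped and the merged outline is re-measured after clipping — boundary = 118.63 mm. Overall, the cross-section is a single solid region. Total boundary length (outer) = 118.63 mm.

118.63 mm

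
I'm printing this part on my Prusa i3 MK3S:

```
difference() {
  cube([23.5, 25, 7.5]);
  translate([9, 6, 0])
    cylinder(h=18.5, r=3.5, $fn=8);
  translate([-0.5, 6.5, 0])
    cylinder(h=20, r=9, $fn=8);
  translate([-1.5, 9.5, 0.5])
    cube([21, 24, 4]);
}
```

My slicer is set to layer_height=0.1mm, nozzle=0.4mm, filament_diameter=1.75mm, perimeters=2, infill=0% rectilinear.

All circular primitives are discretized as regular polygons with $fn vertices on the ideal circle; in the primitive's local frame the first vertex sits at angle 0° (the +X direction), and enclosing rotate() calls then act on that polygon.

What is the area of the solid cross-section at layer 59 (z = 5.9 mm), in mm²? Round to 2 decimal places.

At z = 5.9 mm: the 23.5×25 cube contributes its full rectangle (area 587.50 mm²); the r=3.5 cylinder at (9, 6) gives a regular 8-gon of circumradius 3.5 (constant along its height) (area = (8/2)·3.500²·sin(360°/8) = 34.65 mm²); the r=9 cylinder at (-0.5, 6.5) contributes a regular 8-gon of circumradius 9 (area = (8/2)·9.000²·sin(360°/8) = 229.10 mm²); the cube at (-1.5, 9.5) does not reach this height (z outside [0.5, 4.5]); Taking the first minus the rest: starting from the 23.5×25 cube (587.50 mm²), the r=3.5 cylinder at (9, 6) lies wholly inside it (removes its full 34.65 mm² and its 21.43 mm outline becomes a hole wall); the r=9 cylinder at (-0.5, 6.5) partially overlaps it — only the 89.30 mm² overlap (of its 229.10 mm²) is removed, clipping the outline — area = 463.55 mm². Overall, the cross-section is a single solid region. Net area = 463.55 mm².

463.55 mm²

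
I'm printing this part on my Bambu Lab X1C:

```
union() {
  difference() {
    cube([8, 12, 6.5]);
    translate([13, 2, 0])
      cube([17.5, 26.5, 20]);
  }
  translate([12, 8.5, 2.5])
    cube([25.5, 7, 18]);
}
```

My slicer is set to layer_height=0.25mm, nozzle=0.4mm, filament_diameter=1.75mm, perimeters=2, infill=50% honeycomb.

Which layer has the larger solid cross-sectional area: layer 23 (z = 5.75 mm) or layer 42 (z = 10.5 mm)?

layer 23 (z = 5.75 mm)

Layer 23 (z = 5.75): the 8×12 cube contributes its full rectangle (area 96.00 mm²); the cube at (13, 2) is present — its section is the full 17.5×26.5 rectangle (area 463.75 mm²); After the difference (first − rest): starting from the 8×12 cube (96.00 mm²), the 17.5×26.5 cube at (13, 2) misses the remaining region (no effect) — area = 96.00 mm²; the cube at (12, 8.5) (footprint 25.5×7) is included at this height (area 178.50 mm²); Combining (union): the 2 present regions are separate (no shared area or edge), so areas and boundary lengths simply add and each stays a separate island — area = 274.50 mm². So its area = 274.50 mm². Layer 42 (z = 10.5): the cube does not reach this height (z outside [0, 6.5]); the cube at (13, 2) is present — its section is the full 17.5×26.5 rectangle (area 463.75 mm²); Taking the first minus the rest: the first operand is absent here, so nothing remains; the 25.5×7 cube at (12, 8.5) contributes its full rectangle (area 178.50 mm²); Taking the union: only the 25.5×7 cube at (12, 8.5) is present, so the union is just that shape — area = 178.50 mm². So its area = 178.50 mm². Layer 23 is larger (274.50 vs 178.50 mm²).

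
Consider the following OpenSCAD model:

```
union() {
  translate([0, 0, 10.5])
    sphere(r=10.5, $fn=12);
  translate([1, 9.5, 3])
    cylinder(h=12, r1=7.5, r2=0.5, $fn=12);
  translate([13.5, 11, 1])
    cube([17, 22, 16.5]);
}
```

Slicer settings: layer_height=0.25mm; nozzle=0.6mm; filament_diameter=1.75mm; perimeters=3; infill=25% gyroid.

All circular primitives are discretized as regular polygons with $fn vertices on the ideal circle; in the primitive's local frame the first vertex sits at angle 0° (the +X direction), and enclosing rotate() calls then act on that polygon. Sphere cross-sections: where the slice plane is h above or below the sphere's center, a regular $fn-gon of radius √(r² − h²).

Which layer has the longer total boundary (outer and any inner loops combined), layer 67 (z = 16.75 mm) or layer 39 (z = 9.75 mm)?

Layer 67 (z = 16.75): the sphere: section is a regular 12-gon, circumradius = √(r²−h²) = √(10.5²−6.25²) = 8.437 (perimeter = 2·12·8.437·sin(180°/12) = 52.41 mm); the cone at (1, 9.5) does not reach this height (z outside [3, 15]); the cube at (13.5, 11) is present — its section is the full 17×22 rectangle (perimeter 78.00 mm); Merging all regions: the 2 present regions are separate (no shared area or edge), so areas and boundary lengths simply add and each stays a separate island — boundary = 130.41 mm. So its perimeter = 130.41 mm. Layer 39 (z = 9.75): the r=10.5 sphere slices to a regular 12-gon of circumradius 10.473 (√(r²−h²) with h=0.75 from center) (perimeter = 2·12·10.473·sin(180°/12) = 65.06 mm); the cone at (1, 9.5) (r1=7.5→r2=0.5) has section circumradius 3.562 here — a regular 12-gon (perimeter = 2·12·3.562·sin(180°/12) = 22.13 mm); the cube at (13.5, 11) is present — its section is the full 17×22 rectangle (perimeter 78.00 mm); Merging all regions: the regions partially overlap (shared area 22.30 mm²), so the edge portions inside another operand are dropped and the merged outline is re-measured after clipping — boundary = 146.82 mm. So its perimeter = 146.82 mm. Layer 39 is larger (146.82 vs 130.41 mm).

layer 39 (z = 9.75 mm)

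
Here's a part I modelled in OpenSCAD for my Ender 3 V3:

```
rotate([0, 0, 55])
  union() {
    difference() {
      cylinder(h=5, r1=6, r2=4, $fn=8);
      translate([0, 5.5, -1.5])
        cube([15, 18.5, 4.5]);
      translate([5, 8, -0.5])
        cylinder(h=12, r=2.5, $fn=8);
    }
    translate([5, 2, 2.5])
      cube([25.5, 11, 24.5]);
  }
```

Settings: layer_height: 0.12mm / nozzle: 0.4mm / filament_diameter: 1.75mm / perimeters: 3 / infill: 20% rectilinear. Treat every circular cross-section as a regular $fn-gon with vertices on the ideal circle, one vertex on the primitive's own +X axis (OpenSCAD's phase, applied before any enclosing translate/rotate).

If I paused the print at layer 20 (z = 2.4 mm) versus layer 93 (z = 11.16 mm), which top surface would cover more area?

layer 93 (z = 11.16 mm)

Layer 20 (z = 2.4): the cone contributes a regular 8-gon of circumradius 5.040 (interpolated between r1=6 and r2=4 at t=0.480) (area = (8/2)·5.040²·sin(360°/8) = 71.85 mm²); the 15×18.5 cube at (0, 5.5) contributes its full rectangle (area 277.50 mm²); the r=2.5 cylinder at (5, 8) gives a regular 8-gon of circumradius 2.5 (constant along its height) (area = (8/2)·2.500²·sin(360°/8) = 17.68 mm²); Subtracting the remaining from the first: starting from the cone (71.85 mm²), the 15×18.5 cube at (0, 5.5) misses the remaining region (no effect); the r=2.5 cylinder at (5, 8) misses the remaining region (no effect) — area = 71.85 mm²; the cube at (5, 2) is absent (z outside [2.5, 27]); Combining (union): only the result so far is present, so the union is just that shape — area = 71.85 mm²; (whole slice rotated 55° about Z — lengths, areas and connectivity unchanged). So its area = 71.85 mm². Layer 93 (z = 11.16): the cone is absent (z outside [0, 5]); the cube at (0, 5.5) is not intersected at this z (z outside [-1.5, 3]); the cylinder at (5, 8): section is a regular 8-gon, circumradius r=2.5 (area = (8/2)·2.500²·sin(360°/8) = 17.68 mm²); Subtracting the remaining from the first: the first operand is absent here, so nothing remains; the cube at (5, 2) (footprint 25.5×11) is included at this height (area 280.50 mm²); Taking the union: only the 25.5×11 cube at (5, 2) is present, so the union is just that shape — area = 280.50 mm²; (whole slice rotated 55° about Z — lengths, areas and connectivity unchanged). So its area = 280.50 mm². Layer 93 is larger (280.50 vs 71.85 mm²).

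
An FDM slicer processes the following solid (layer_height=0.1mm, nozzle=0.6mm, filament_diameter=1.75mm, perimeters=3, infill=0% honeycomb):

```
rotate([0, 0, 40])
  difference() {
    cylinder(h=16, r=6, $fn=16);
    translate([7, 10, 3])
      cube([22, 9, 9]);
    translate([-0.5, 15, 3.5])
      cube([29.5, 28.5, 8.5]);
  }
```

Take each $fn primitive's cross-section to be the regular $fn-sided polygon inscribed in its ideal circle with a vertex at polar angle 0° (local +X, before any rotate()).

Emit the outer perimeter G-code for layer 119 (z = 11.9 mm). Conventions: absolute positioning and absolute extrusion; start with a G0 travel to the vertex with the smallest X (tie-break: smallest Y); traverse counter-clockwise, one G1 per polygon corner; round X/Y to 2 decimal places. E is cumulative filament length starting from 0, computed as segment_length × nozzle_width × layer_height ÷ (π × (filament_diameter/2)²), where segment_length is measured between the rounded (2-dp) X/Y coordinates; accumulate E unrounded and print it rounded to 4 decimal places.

G0 X-5.98 Y0.52 Z11.90
G1 X-5.72 Y-1.80 E0.0582
G1 X-4.60 Y-3.86 E0.1167
G1 X-2.77 Y-5.32 E0.1751
G1 X-0.52 Y-5.98 E0.2336
G1 X1.80 Y-5.72 E0.2918
G1 X3.86 Y-4.60 E0.3503
G1 X5.32 Y-2.77 E0.4087
G1 X5.98 Y-0.52 E0.4672
G1 X5.72 Y1.80 E0.5255
G1 X4.60 Y3.86 E0.5840
G1 X2.77 Y5.32 E0.6424
G1 X0.52 Y5.98 E0.7008
G1 X-1.80 Y5.72 E0.7591
G1 X-3.86 Y4.60 E0.8176
G1 X-5.32 Y2.77 E0.8760
G1 X-5.98 Y0.52 E0.9345

At z = 11.9 mm: the cylinder: section is a regular 16-gon, circumradius r=6; the 22×9 cube at (7, 10) contributes its full rectangle; the cube at (-0.5, 15) (footprint 29.5×28.5) is included at this height; Subtracting the remaining from the first: starting from the r=6 cylinder, the 22×9 cube at (7, 10) misses the remaining region (no effect); the 29.5×28.5 cube at (-0.5, 15) misses the remaining region (no effect) — 1 connected region; (whole slice rotated 40° about Z — lengths, areas and connectivity unchanged). The outline is a single polygon with 16 vertices. Extrusion per mm of travel: 0.6 × 0.1 / (π × 0.875²) = 0.024945. Accumulating E over each segment gives final E = 0.9345.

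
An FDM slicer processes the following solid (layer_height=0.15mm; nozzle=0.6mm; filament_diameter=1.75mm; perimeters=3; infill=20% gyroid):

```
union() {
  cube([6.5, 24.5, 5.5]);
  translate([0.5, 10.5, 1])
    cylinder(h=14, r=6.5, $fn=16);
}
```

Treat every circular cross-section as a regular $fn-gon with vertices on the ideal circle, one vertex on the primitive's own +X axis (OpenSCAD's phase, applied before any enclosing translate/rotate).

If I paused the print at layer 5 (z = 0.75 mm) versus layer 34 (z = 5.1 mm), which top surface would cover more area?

Layer 5 (z = 0.75): the cube is present — its section is the full 6.5×24.5 rectangle (area 159.25 mm²); the cylinder at (0.5, 10.5) is absent (z outside [1, 15]); Merging all regions: only the 6.5×24.5 cube is present, so the union is just that shape — area = 159.25 mm². So its area = 159.25 mm². Layer 34 (z = 5.1): the 6.5×24.5 cube contributes its full rectangle (area 159.25 mm²); the r=6.5 cylinder at (0.5, 10.5) contributes a regular 16-gon of circumradius 6.5 (area = (16/2)·6.500²·sin(360°/16) = 129.35 mm²); Taking the union: the regions partially overlap — summed areas 288.60 mm² minus the doubly-counted overlap 69.87 mm² gives 218.73 mm² — area = 218.73 mm². So its area = 218.73 mm². Layer 34 is larger (218.73 vs 159.25 mm²).

layer 34 (z = 5.1 mm)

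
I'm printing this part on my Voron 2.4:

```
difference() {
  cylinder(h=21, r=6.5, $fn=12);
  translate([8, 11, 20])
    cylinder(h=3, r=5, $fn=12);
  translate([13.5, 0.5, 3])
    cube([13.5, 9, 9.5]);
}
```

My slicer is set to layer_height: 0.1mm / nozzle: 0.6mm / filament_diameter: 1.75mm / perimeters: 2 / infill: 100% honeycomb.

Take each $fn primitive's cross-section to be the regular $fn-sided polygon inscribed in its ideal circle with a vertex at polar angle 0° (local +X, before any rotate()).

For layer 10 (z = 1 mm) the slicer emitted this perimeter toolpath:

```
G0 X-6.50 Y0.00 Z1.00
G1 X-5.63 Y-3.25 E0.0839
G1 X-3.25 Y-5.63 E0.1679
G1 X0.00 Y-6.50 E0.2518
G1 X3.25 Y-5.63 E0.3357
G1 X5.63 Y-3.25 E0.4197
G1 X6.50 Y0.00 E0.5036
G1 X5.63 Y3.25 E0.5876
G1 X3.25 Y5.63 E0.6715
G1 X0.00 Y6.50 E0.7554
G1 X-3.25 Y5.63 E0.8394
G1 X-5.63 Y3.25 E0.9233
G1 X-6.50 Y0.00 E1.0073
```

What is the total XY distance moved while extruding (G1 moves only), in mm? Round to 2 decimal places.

40.38 mm

Sum the Euclidean lengths of each G1 segment: total = 40.38 mm.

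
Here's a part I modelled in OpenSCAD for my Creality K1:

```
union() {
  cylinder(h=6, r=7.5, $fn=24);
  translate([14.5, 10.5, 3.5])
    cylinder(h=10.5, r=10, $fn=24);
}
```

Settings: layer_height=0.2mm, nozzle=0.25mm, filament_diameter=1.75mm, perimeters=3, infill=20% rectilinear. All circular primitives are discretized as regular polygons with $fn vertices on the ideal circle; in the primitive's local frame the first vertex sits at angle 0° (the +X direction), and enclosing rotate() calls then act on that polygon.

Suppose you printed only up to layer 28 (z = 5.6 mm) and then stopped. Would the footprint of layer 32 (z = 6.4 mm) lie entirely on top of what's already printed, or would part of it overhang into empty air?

entirely on top

Compare the two slices. At z = 5.6: the cylinder: section is a regular 24-gon, circumradius r=7.5 (area = (24/2)·7.500²·sin(360°/24) = 174.70 mm²); the r=10 cylinder at (14.5, 10.5) contributes a regular 24-gon of circumradius 10 (area = (24/2)·10.000²·sin(360°/24) = 310.58 mm²); Combining (union): the 2 present regions are separate (no shared area or edge), so areas and boundary lengths simply add and each stays a separate island — area = 485.29 mm². At z = 6.4: the cylinder is not intersected at this z (z outside [0, 6]); the r=10 cylinder at (14.5, 10.5) gives a regular 24-gon of circumradius 10 (constant along its height) (area = (24/2)·10.000²·sin(360°/24) = 310.58 mm²); Taking the union: only the r=10 cylinder at (14.5, 10.5) is present, so the union is just that shape — area = 310.58 mm². Checking containment: the cross-section at z = 6.4 is a subset of the cross-section at z = 5.6.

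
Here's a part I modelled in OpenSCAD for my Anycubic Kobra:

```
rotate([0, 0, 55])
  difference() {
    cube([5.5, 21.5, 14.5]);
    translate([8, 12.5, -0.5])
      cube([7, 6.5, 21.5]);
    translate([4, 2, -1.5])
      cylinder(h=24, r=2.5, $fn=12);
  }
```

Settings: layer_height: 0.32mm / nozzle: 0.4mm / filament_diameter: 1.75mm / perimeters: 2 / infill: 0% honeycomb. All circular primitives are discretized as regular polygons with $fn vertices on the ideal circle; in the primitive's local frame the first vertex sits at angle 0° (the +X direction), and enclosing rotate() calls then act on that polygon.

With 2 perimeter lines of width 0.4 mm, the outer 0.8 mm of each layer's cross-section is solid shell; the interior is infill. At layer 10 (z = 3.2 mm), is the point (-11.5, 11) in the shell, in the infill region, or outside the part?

At z = 3.2 mm: the cube is present — its section is the full 5.5×21.5 rectangle; the 7×6.5 cube at (8, 12.5) contributes its full rectangle; the r=2.5 cylinder at (4, 2) gives a regular 12-gon of circumradius 2.5 (constant along its height); Subtracting the remaining from the first: starting from the 5.5×21.5 cube, the 7×6.5 cube at (8, 12.5) misses the remaining region (no effect); the r=2.5 cylinder at (4, 2) partially overlaps it — only the 15.37 mm² overlap (of its 18.75 mm²) is removed, clipping the outline — 2 connected regions; (rotated 55° about Z; rotation is an isometry so areas/perimeters/island counts are preserved). Overall, the cross-section has 2 separate islands. Undo the 55° rotation: the query point maps to (2.415, 15.730) in the un-rotated model frame. The nearest boundary edge runs (0.00, 0.00)→(0.00, 21.50); distance from the point to it = 2.41 mm. (Shell/infill is judged within the island containing the point — the largest one.) The point is inside the cross-section and 2.41 mm from the nearest boundary — more than the 0.8 mm shell width (2 × 0.4), so it's in the infill interior.

infill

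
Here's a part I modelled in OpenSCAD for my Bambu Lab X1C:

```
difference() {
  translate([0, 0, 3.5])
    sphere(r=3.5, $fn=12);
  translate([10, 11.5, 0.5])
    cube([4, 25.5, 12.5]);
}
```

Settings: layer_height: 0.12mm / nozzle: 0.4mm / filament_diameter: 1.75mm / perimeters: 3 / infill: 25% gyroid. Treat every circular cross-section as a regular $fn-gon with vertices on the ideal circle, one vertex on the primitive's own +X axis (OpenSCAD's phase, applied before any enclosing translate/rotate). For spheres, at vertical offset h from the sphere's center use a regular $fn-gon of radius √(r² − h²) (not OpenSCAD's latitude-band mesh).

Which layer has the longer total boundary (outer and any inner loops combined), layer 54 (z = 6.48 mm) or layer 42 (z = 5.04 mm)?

layer 42 (z = 5.04 mm)

Layer 54 (z = 6.48): the r=3.5 sphere slices to a regular 12-gon of circumradius 1.836 (√(r²−h²) with h=2.98 from center) (perimeter = 2·12·1.836·sin(180°/12) = 11.40 mm); the cube at (10, 11.5) (footprint 4×25.5) is included at this height (perimeter 59.00 mm); Taking the first minus the rest: starting from the r=3.5 sphere, the 4×25.5 cube at (10, 11.5) misses the remaining region (no effect) — boundary = 11.40 mm. So its perimeter = 11.40 mm. Layer 42 (z = 5.04): the r=3.5 sphere slices to a regular 12-gon of circumradius 3.143 (√(r²−h²) with h=1.54 from center) (perimeter = 2·12·3.143·sin(180°/12) = 19.52 mm); the cube at (10, 11.5) is present — its section is the full 4×25.5 rectangle (perimeter 59.00 mm); Taking the first minus the rest: starting from the r=3.5 sphere, the 4×25.5 cube at (10, 11.5) misses the remaining region (no effect) — boundary = 19.52 mm. So its perimeter = 19.52 mm. Layer 42 is larger (19.52 vs 11.40 mm).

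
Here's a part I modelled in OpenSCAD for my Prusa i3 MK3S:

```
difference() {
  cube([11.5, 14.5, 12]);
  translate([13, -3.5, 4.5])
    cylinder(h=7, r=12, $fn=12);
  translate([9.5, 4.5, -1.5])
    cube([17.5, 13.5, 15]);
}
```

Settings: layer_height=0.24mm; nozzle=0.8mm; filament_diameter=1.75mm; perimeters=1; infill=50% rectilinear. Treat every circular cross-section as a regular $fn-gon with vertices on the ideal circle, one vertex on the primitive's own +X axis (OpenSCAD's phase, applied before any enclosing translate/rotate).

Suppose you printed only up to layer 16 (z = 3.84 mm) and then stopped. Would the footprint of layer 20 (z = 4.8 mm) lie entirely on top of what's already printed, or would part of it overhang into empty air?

entirely on top

Compare the two slices. At z = 3.84: the 11.5×14.5 cube contributes its full rectangle (area 166.75 mm²); the cylinder at (13, -3.5) does not reach this height (z outside [4.5, 11.5]); the cube at (9.5, 4.5) (footprint 17.5×13.5) is included at this height (area 236.25 mm²); Taking the first minus the rest: starting from the 11.5×14.5 cube (166.75 mm²), the 17.5×13.5 cube at (9.5, 4.5) partially overlaps it — only the 20.00 mm² overlap (of its 236.25 mm²) is removed, clipping the outline — area = 146.75 mm². At z = 4.8: the cube is present — its section is the full 11.5×14.5 rectangle (area 166.75 mm²); the r=12 cylinder at (13, -3.5) gives a regular 12-gon of circumradius 12 (constant along its height) (area = (12/2)·12.000²·sin(360°/12) = 432.00 mm²); the cube at (9.5, 4.5) (footprint 17.5×13.5) is included at this height (area 236.25 mm²); Taking the first minus the rest: starting from the 11.5×14.5 cube (166.75 mm²), the r=12 cylinder at (13, -3.5) partially overlaps it — only the 55.19 mm² overlap (of its 432.00 mm²) is removed, clipping the outline; the 17.5×13.5 cube at (9.5, 4.5) partially overlaps it — only the 13.34 mm² overlap (of its 236.25 mm²) is removed, clipping the outline — area = 98.22 mm². Checking containment: the cross-section at z = 4.8 is a subset of the cross-section at z = 3.84.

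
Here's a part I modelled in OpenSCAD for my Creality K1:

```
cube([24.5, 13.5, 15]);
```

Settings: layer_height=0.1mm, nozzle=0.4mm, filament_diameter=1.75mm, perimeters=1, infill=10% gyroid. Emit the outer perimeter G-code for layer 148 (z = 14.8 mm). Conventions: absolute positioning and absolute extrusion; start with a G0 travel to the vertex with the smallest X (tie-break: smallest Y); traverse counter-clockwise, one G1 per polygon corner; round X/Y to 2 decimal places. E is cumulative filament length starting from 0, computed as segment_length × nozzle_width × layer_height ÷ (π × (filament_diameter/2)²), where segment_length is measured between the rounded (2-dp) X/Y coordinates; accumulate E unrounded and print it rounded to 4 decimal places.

G0 X0.00 Y0.00 Z14.80
G1 X24.50 Y0.00 E0.4074
G1 X24.50 Y13.50 E0.6319
G1 X0.00 Y13.50 E1.0394
G1 X0.00 Y0.00 E1.2639

At z = 14.8 mm: the cube (footprint 24.5×13.5) is included at this height. The outline is a single polygon with 4 vertices. Extrusion per mm of travel: 0.4 × 0.1 / (π × 0.875²) = 0.016630. Accumulating E over each segment gives final E = 1.2639.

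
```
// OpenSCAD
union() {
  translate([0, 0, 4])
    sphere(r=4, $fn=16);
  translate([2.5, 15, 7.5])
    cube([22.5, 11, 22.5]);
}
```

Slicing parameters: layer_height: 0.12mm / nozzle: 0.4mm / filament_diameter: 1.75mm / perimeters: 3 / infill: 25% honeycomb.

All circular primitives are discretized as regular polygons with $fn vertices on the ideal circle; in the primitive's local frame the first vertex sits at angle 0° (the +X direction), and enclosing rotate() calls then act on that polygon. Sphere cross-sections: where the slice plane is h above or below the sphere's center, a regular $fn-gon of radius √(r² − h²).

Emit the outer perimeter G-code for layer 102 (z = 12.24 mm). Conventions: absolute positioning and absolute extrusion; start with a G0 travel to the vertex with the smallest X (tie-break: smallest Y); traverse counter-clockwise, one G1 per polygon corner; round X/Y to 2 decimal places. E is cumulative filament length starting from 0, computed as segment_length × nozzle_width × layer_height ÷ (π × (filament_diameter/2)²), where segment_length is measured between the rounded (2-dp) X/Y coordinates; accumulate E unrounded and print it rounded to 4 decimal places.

At z = 12.24 mm: the sphere is not intersected at this z (|z−center|=8.240 > r=4); the 22.5×11 cube at (2.5, 15) contributes its full rectangle; Taking the union: only the 22.5×11 cube at (2.5, 15) is present, so the union is just that shape — 1 connected region. The outline is a single polygon with 4 vertices. Extrusion per mm of travel: 0.4 × 0.12 / (π × 0.875²) = 0.019956. Accumulating E over each segment gives final E = 1.3371.

G0 X2.50 Y15.00 Z12.24
G1 X25.00 Y15.00 E0.4490
G1 X25.00 Y26.00 E0.6685
G1 X2.50 Y26.00 E1.1175
G1 X2.50 Y15.00 E1.3371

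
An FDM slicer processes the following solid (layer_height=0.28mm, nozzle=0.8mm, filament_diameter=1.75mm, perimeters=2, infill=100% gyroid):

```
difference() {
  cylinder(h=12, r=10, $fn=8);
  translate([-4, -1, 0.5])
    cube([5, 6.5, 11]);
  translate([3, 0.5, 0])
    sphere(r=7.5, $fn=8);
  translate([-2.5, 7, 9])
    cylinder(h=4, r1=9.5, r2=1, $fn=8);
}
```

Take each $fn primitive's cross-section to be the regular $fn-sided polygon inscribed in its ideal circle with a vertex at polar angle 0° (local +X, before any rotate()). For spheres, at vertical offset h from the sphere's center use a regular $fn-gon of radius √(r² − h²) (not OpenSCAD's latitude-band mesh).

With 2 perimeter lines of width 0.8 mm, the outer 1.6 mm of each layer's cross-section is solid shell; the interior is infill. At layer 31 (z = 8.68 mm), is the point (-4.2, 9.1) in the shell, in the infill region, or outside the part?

outside

At z = 8.68 mm: the cylinder: section is a regular 8-gon, circumradius r=10; the cube at (-4, -1) is present — its section is the full 5×6.5 rectangle; the sphere at (3, 0.5) is absent (|z−center|=8.680 > r=7.5); the cone at (-2.5, 7) is absent (z outside [9, 13]); Taking the first minus the rest: starting from the r=10 cylinder, the 5×6.5 cube at (-4, -1) lies wholly inside it (removes its full 32.50 mm² and its 23.00 mm outline becomes a hole wall) — 1 connected region with 1 hole. Overall, the cross-section is one region with 1 hole. The nearest boundary edge runs (-7.07, 7.07)→(0.00, 10.00); distance from the point to it = 0.78 mm. The point is not inside any of the regions above, so it lies outside the cross-section (0.78 mm from the nearest boundary).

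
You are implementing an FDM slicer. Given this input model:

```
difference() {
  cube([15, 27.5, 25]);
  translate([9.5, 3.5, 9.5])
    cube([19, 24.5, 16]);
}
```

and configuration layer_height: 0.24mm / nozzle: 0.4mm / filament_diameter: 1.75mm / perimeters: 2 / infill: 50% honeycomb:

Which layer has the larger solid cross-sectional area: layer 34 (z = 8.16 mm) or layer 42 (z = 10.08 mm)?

Layer 34 (z = 8.16): the cube (footprint 15×27.5) is included at this height (area 412.50 mm²); the cube at (9.5, 3.5) is absent (z outside [9.5, 25.5]); Taking the first minus the rest: none of the subtracted shapes is present at this height, so the 15×27.5 cube is unchanged — area = 412.50 mm². So its area = 412.50 mm². Layer 42 (z = 10.08): the cube is present — its section is the full 15×27.5 rectangle (area 412.50 mm²); the cube at (9.5, 3.5) (footprint 19×24.5) is included at this height (area 465.50 mm²); Taking the first minus the rest: starting from the 15×27.5 cube (412.50 mm²), the 19×24.5 cube at (9.5, 3.5) partially overlaps it — only the 132.00 mm² overlap (of its 465.50 mm²) is removed, clipping the outline — area = 280.50 mm². So its area = 280.50 mm². Layer 34 is larger (412.50 vs 280.50 mm²).

layer 34 (z = 8.16 mm)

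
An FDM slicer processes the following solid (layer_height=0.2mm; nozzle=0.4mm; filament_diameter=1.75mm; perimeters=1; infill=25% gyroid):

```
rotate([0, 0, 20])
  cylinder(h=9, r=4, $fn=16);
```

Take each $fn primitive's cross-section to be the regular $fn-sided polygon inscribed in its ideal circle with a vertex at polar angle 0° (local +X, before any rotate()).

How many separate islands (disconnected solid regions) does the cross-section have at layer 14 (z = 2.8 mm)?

At z = 2.8 mm: the r=4 cylinder gives a regular 16-gon of circumradius 4 (constant along its height); (whole slice rotated 20° about Z — lengths, areas and connectivity unchanged). Overall, the cross-section is a single solid region. Island count = 1.

1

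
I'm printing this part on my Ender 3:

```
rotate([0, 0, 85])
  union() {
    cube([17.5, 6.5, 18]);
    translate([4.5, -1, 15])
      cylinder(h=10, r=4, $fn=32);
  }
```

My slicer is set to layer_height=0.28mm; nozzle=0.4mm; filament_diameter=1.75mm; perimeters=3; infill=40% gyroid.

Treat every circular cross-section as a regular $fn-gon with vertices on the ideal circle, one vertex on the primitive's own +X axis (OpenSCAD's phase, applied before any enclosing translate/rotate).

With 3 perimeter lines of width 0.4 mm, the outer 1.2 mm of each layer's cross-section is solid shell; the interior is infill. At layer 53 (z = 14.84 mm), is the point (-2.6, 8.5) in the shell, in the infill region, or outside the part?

At z = 14.84 mm: the cube is present — its section is the full 17.5×6.5 rectangle; the cylinder at (4.5, -1) is absent (z outside [15, 25]); Combining (union): only the 17.5×6.5 cube is present, so the union is just that shape — 1 connected region; (whole slice rotated 85° about Z — lengths, areas and connectivity unchanged). Overall, the cross-section is a single solid region. Undo the 85° rotation: the query point maps to (8.241, 3.331) in the un-rotated model frame. The nearest boundary edge runs (17.50, 6.50)→(0.00, 6.50); distance from the point to it = 3.17 mm. The point is inside the cross-section and 3.17 mm from the nearest boundary — more than the 1.2 mm shell width (3 × 0.4), so it's in the infill interior.

infill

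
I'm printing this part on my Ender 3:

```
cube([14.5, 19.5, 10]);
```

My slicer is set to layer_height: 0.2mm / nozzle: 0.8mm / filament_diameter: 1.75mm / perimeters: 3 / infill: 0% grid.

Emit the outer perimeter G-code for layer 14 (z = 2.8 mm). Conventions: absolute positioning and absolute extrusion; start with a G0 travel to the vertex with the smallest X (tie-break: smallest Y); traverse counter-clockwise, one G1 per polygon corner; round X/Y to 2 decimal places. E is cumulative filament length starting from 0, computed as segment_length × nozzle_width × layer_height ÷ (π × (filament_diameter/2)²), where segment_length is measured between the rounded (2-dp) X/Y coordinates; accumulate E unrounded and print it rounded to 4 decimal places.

G0 X0.00 Y0.00 Z2.80
G1 X14.50 Y0.00 E0.9645
G1 X14.50 Y19.50 E2.2617
G1 X0.00 Y19.50 E3.2262
G1 X0.00 Y0.00 E4.5234

At z = 2.8 mm: the cube is present — its section is the full 14.5×19.5 rectangle. The outline is a single polygon with 4 vertices. Extrusion per mm of travel: 0.8 × 0.2 / (π × 0.875²) = 0.066520. Accumulating E over each segment gives final E = 4.5234.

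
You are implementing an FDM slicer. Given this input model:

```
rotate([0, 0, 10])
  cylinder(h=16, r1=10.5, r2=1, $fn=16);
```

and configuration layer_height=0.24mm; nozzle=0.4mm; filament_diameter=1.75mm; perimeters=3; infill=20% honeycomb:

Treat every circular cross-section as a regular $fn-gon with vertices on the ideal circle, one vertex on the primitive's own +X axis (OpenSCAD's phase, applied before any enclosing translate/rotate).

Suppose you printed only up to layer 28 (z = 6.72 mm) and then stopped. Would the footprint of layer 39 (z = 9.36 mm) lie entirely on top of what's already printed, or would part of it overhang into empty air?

entirely on top

Compare the two slices. At z = 6.72: the cone: at t=0.420 of its height the radius interpolates to r₁+(r₂−r₁)t = 6.510, giving a regular 16-gon of that circumradius (area = (16/2)·6.510²·sin(360°/16) = 129.75 mm²); (whole slice rotated 10° about Z — lengths, areas and connectivity unchanged). At z = 9.36: the cone (r1=10.5→r2=1) has section circumradius 4.943 here — a regular 16-gon (area = (16/2)·4.943²·sin(360°/16) = 74.79 mm²); (whole slice rotated 10° about Z — lengths, areas and connectivity unchanged). Checking containment: the cross-section at z = 9.36 is a subset of the cross-section at z = 6.72.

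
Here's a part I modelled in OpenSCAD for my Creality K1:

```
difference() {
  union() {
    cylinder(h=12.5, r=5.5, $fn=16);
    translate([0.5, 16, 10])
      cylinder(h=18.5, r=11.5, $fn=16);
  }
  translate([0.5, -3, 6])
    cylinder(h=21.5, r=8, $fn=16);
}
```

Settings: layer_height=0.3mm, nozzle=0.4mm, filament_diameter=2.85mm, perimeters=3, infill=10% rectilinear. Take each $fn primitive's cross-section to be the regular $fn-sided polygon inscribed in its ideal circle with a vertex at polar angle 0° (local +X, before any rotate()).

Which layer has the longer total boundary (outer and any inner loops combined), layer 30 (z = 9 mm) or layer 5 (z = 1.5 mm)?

layer 5 (z = 1.5 mm)

Layer 30 (z = 9): the cylinder: section is a regular 16-gon, circumradius r=5.5 (perimeter = 2·16·5.500·sin(180°/16) = 34.34 mm); the cylinder at (0.5, 16) is absent (z outside [10, 28.5]); Merging all regions: only the r=5.5 cylinder is present, so the union is just that shape — boundary = 34.34 mm; the r=8 cylinder at (0.5, -3) gives a regular 16-gon of circumradius 8 (constant along its height) (perimeter = 2·16·8.000·sin(180°/16) = 49.94 mm); After the difference (first − rest): starting from the result so far, the r=8 cylinder at (0.5, -3) partially overlaps it — only the 89.46 mm² overlap (of its 195.93 mm²) is removed, clipping the outline — boundary = 16.09 mm. So its perimeter = 16.09 mm. Layer 5 (z = 1.5): the cylinder: section is a regular 16-gon, circumradius r=5.5 (perimeter = 2·16·5.500·sin(180°/16) = 34.34 mm); the cylinder at (0.5, 16) is not intersected at this z (z outside [10, 28.5]); Merging all regions: only the r=5.5 cylinder is present, so the union is just that shape — boundary = 34.34 mm; the cylinder at (0.5, -3) does not reach this height (z outside [6, 27.5]); Taking the first minus the rest: none of the subtracted shapes is present at this height, so that combined region is unchanged — boundary = 34.34 mm. So its perimeter = 34.34 mm. Layer 5 is larger (34.34 vs 16.09 mm).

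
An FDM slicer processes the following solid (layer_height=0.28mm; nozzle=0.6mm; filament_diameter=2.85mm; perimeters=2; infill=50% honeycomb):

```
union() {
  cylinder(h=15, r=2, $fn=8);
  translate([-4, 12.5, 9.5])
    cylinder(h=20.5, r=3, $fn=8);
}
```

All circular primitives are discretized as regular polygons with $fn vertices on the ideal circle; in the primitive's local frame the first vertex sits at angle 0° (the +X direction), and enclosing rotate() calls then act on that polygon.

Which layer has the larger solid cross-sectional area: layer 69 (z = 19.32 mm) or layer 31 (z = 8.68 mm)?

Layer 69 (z = 19.32): the cylinder is not intersected at this z (z outside [0, 15]); the r=3 cylinder at (-4, 12.5) gives a regular 8-gon of circumradius 3 (constant along its height) (area = (8/2)·3.000²·sin(360°/8) = 25.46 mm²); Taking the union: only the r=3 cylinder at (-4, 12.5) is present, so the union is just that shape — area = 25.46 mm². So its area = 25.46 mm². Layer 31 (z = 8.68): the r=2 cylinder gives a regular 8-gon of circumradius 2 (constant along its height) (area = (8/2)·2.000²·sin(360°/8) = 11.31 mm²); the cylinder at (-4, 12.5) does not reach this height (z outside [9.5, 30]); Taking the union: only the r=2 cylinder is present, so the union is just that shape — area = 11.31 mm². So its area = 11.31 mm². Layer 69 is larger (25.46 vs 11.31 mm²).

layer 69 (z = 19.32 mm)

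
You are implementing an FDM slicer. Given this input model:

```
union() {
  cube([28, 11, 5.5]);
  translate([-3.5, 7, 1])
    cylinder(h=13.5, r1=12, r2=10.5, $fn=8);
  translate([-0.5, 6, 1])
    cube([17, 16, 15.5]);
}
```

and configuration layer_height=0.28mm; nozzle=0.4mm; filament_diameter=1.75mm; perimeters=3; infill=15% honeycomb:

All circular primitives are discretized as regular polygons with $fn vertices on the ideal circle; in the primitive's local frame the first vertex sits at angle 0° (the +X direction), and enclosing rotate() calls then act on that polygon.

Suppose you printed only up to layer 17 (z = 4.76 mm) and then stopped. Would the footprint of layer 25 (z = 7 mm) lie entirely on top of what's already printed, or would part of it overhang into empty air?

Compare the two slices. At z = 4.76: the cube is present — its section is the full 28×11 rectangle (area 308.00 mm²); the cone at (-3.5, 7) (r1=12→r2=10.5) has section circumradius 11.582 here — a regular 8-gon (area = (8/2)·11.582²·sin(360°/8) = 379.43 mm²); the cube at (-0.5, 6) is present — its section is the full 17×16 rectangle (area 272.00 mm²); Taking the union: the regions partially overlap — summed areas 959.43 mm² minus the doubly-counted overlap 191.40 mm² gives 768.03 mm² — area = 768.03 mm². At z = 7: the cube is not intersected at this z (z outside [0, 5.5]); the cone at (-3.5, 7) (r1=12→r2=10.5) has section circumradius 11.333 here — a regular 8-gon (area = (8/2)·11.333²·sin(360°/8) = 363.30 mm²); the cube at (-0.5, 6) (footprint 17×16) is included at this height (area 272.00 mm²); Taking the union: the regions partially overlap — summed areas 635.30 mm² minus the doubly-counted overlap 66.81 mm² gives 568.48 mm² — area = 568.48 mm². Checking containment: the cross-section at z = 7 is a subset of the cross-section at z = 4.76.

entirely on top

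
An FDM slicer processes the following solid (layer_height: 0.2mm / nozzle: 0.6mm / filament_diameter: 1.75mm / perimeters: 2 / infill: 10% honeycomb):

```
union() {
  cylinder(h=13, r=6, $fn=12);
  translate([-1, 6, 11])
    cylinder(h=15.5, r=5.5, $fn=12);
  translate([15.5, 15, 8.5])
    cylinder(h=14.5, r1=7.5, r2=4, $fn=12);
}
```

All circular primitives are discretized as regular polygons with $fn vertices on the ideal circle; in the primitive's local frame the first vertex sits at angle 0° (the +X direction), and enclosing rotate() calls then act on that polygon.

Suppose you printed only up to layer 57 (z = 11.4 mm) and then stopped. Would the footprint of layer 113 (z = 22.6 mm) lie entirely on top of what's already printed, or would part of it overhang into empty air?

entirely on top

Compare the two slices. At z = 11.4: the cylinder: section is a regular 12-gon, circumradius r=6 (area = (12/2)·6.000²·sin(360°/12) = 108.00 mm²); the cylinder at (-1, 6): section is a regular 12-gon, circumradius r=5.5 (area = (12/2)·5.500²·sin(360°/12) = 90.75 mm²); the cone at (15.5, 15): at t=0.200 of its height the radius interpolates to r₁+(r₂−r₁)t = 6.800, giving a regular 12-gon of that circumradius (area = (12/2)·6.800²·sin(360°/12) = 138.72 mm²); Combining (union): the regions partially overlap — summed areas 337.47 mm² minus the doubly-counted overlap 34.29 mm² gives 303.18 mm² — area = 303.18 mm². At z = 22.6: the cylinder is absent (z outside [0, 13]); the cylinder at (-1, 6): section is a regular 12-gon, circumradius r=5.5 (area = (12/2)·5.500²·sin(360°/12) = 90.75 mm²); the cone at (15.5, 15): at t=0.972 of its height the radius interpolates to r₁+(r₂−r₁)t = 4.097, giving a regular 12-gon of that circumradius (area = (12/2)·4.097²·sin(360°/12) = 50.35 mm²); Taking the union: the 2 present regions are separate (no shared area or edge), so areas and boundary lengths simply add and each stays a separate island — area = 141.10 mm². Checking containment: the cross-section at z = 22.6 is a subset of the cross-section at z = 11.4.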